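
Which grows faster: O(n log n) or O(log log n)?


double-logarithmic grows slower than linearithmic
O(log log n) is asymptotically smaller; O(n log n) grows faster


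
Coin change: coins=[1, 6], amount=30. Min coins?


dp[0]=0; dp[i]=1+min(dp[i-c] for c in coins)
...dp[25]=5, dp[26]=6, dp[27]=7, dp[28]=8, dp[29]=9, dp[30]=5
Minimum coins for 30 = 5


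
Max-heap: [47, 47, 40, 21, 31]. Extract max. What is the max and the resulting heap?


Max = 47
Replace root with last, heapify down
Resulting heap: [47, 31, 40, 21]


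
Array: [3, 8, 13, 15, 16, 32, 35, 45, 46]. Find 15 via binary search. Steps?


Search for 15:
[0,8] mid=4 arr[4]=16
[0,3] mid=1 arr[1]=8
[2,3] mid=2 arr[2]=13
[3,3] mid=3 arr[3]=15
Total: 4 comparisons


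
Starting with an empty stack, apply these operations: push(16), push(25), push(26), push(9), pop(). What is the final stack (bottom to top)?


push(16) -> [16]
push(25) -> [16, 25]
push(26) -> [16, 25, 26]
push(9) -> [16, 25, 26, 9]
pop() returns 9 -> [16, 25, 26]
Final stack (bottom to top): [16, 25, 26]


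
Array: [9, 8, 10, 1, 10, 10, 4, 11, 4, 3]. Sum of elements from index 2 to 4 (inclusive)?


Prefix sums: [0, 9, 17, 27, 28, 38, 48, 52, 63, 67, 70]
Sum[2..4] = prefix[5] - prefix[2] = 38 - 17 = 21


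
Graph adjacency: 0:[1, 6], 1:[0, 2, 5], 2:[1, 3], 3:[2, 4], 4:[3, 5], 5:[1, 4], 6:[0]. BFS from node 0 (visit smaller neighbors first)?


BFS queue: start with [0]
Visit order: [0, 1, 6, 2, 5, 3, 4]


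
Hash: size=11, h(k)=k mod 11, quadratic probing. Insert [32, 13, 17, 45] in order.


Insertions: 32->slot 10; 13->slot 2; 17->slot 6; 45->slot 1
Table: [None, 45, 13, None, None, None, 17, None, None, None, 32]


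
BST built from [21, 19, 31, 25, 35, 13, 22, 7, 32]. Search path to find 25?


BST root = 21
Search for 25: compare at each node
Path: [21, 31, 25]


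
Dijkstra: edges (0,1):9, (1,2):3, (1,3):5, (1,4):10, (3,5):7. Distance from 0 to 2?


Dijkstra from 0:
Distances: {0: 0, 1: 9, 2: 12, 3: 14, 4: 19, 5: 21}
Shortest distance to 2 = 12, path = [0, 1, 2]


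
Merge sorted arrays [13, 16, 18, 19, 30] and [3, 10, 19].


Compare heads, take smaller each step.
Merged: [3, 10, 13, 16, 18, 19, 19, 30]


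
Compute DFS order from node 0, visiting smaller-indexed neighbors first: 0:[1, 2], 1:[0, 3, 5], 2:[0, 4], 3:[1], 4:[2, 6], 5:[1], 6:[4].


DFS stack-based: start with [0]
Visit order: [0, 1, 3, 5, 2, 4, 6]


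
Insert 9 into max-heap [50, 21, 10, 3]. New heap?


Append 9: [50, 21, 10, 3, 9]
Bubble up: no swaps needed
Result: [50, 21, 10, 3, 9]


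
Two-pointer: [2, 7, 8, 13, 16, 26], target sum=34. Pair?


Two pointers: lo=0, hi=5
Found pair: (8, 26) summing to 34


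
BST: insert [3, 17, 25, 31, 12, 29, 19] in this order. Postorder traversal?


Root = 3; build tree by BST insertion.
Postorder traversal: [12, 19, 29, 31, 25, 17, 3]


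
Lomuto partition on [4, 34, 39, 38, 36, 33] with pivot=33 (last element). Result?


Elements <= 33 go left of pivot.
Result: [4, 33, 39, 38, 36, 34], pivot at index 1


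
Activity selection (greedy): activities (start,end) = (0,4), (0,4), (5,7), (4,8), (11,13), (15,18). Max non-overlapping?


Greedy: pick earliest-ending, then skip overlaps.
Selected (4 activities): [(0, 4), (5, 7), (11, 13), (15, 18)]


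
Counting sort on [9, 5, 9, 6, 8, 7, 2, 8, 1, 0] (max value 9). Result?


Count array: [1, 1, 1, 0, 0, 1, 1, 1, 2, 2]
Reconstruct: [0, 1, 2, 5, 6, 7, 8, 8, 9, 9]


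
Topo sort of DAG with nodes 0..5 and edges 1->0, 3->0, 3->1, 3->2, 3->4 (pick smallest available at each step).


Kahn's algorithm, process smallest node first
Order: [3, 1, 0, 2, 4, 5]


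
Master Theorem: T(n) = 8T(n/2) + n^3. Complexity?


a=8, b=2, c=3. log_2(8)=3 = c=3. Case 2: O(n^c log n) = O(n^3 log n)
Complexity: O(n^3 log n)


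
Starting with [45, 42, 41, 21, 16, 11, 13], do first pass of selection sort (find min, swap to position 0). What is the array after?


After one pass: [11, 42, 41, 21, 16, 45, 13]


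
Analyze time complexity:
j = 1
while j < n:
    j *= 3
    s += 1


Per nesting level: O(log n) = O(log n)
Complexity: O(log n)


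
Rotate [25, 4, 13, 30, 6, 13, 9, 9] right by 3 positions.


Right rotate by 3: [13, 9, 9, 25, 4, 13, 30, 6]


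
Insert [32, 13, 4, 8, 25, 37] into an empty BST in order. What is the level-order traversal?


Root = 32; build tree by BST insertion.
Level-Order traversal: [32, 13, 37, 4, 25, 8]


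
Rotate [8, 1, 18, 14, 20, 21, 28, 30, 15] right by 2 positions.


Right rotate by 2: [30, 15, 8, 1, 18, 14, 20, 21, 28]


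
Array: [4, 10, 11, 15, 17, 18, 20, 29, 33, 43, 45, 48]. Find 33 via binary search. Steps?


Search for 33:
[0,11] mid=5 arr[5]=18
[6,11] mid=8 arr[8]=33
Total: 2 comparisons


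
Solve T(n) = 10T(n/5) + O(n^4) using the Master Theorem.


a=10, b=5, c=4. log_5(10)=1.431 < c=4. Case 3: O(n^c) = O(n^4)
Complexity: O(n^4)


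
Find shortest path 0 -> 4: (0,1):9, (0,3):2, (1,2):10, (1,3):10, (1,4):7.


Dijkstra from 0:
Distances: {0: 0, 1: 9, 2: 19, 3: 2, 4: 16}
Shortest distance to 4 = 16, path = [0, 1, 4]


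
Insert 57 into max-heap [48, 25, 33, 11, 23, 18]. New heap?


Append 57: [48, 25, 33, 11, 23, 18, 57]
Bubble up: swap idx 6(57) with idx 2(33); swap idx 2(57) with idx 0(48)
Result: [57, 25, 48, 11, 23, 18, 33]


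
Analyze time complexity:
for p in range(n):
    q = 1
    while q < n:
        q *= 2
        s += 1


Per nesting level: O(n) * O(log n) = O(n log n)
Complexity: O(n log n)


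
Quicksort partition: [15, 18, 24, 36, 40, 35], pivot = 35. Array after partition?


Elements <= 35 go left of pivot.
Result: [15, 18, 24, 35, 40, 36], pivot at index 3


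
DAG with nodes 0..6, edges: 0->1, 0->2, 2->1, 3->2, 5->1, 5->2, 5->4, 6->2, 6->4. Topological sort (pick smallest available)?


Kahn's algorithm, process smallest node first
Order: [0, 3, 5, 6, 2, 1, 4]


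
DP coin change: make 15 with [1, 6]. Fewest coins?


dp[0]=0; dp[i]=1+min(dp[i-c] for c in coins)
...dp[10]=5, dp[11]=6, dp[12]=2, dp[13]=3, dp[14]=4, dp[15]=5
Minimum coins for 15 = 5


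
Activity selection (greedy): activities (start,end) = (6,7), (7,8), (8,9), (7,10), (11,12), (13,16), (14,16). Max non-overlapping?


Greedy: pick earliest-ending, then skip overlaps.
Selected (5 activities): [(6, 7), (7, 8), (8, 9), (11, 12), (13, 16)]


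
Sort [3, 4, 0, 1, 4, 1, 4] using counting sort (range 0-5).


Count array: [1, 2, 0, 1, 3, 0]
Reconstruct: [0, 1, 1, 3, 4, 4, 4]


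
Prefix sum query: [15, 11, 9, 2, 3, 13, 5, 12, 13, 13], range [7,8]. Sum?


Prefix sums: [0, 15, 26, 35, 37, 40, 53, 58, 70, 83, 96]
Sum[7..8] = prefix[9] - prefix[7] = 83 - 58 = 25


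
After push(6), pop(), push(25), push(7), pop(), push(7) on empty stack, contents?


push(6) -> [6]
pop() returns 6 -> []
push(25) -> [25]
push(7) -> [25, 7]
pop() returns 7 -> [25]
push(7) -> [25, 7]
Final stack (bottom to top): [25, 7]


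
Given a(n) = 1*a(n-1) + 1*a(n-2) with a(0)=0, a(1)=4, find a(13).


Build bottom-up:
...a(11)=356, a(12)=576, a(13)=1*576+1*356=932


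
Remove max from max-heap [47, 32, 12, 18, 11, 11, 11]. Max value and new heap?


Max = 47
Replace root with last, heapify down
Resulting heap: [32, 18, 12, 11, 11, 11]


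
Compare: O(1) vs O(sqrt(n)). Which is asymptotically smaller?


constant grows slower than sublinear
O(1) is asymptotically smaller; O(sqrt(n)) grows faster


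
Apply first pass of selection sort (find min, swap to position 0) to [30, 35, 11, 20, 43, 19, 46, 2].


After one pass: [2, 35, 11, 20, 43, 19, 46, 30]


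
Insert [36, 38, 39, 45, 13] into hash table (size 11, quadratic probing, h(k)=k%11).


Insertions: 36->slot 3; 38->slot 5; 39->slot 6; 45->slot 1; 13->slot 2
Table: [None, 45, 13, 36, None, 38, 39, None, None, None, None]


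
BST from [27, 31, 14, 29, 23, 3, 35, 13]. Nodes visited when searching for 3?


BST root = 27
Search for 3: compare at each node
Path: [27, 14, 3]


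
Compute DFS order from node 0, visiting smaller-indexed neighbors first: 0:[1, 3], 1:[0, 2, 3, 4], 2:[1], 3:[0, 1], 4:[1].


DFS stack-based: start with [0]
Visit order: [0, 1, 2, 3, 4]


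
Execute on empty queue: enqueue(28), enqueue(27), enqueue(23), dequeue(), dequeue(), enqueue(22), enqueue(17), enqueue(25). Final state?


enqueue(28) -> [28]
enqueue(27) -> [28, 27]
enqueue(23) -> [28, 27, 23]
dequeue() returns 28 -> [27, 23]
dequeue() returns 27 -> [23]
enqueue(22) -> [23, 22]
enqueue(17) -> [23, 22, 17]
enqueue(25) -> [23, 22, 17, 25]
Final queue (front to back): [23, 22, 17, 25]


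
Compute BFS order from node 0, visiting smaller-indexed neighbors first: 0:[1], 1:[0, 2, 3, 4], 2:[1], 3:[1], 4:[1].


BFS queue: start with [0]
Visit order: [0, 1, 2, 3, 4]


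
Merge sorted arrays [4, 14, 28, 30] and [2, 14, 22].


Compare heads, take smaller each step.
Merged: [2, 4, 14, 14, 22, 28, 30]


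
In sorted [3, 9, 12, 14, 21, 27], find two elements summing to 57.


Two pointers: lo=0, hi=5
No pair sums to 57


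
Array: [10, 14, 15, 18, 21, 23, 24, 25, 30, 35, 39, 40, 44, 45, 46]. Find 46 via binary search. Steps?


Search for 46:
[0,14] mid=7 arr[7]=25
[8,14] mid=11 arr[11]=40
[12,14] mid=13 arr[13]=45
[14,14] mid=14 arr[14]=46
Total: 4 comparisons


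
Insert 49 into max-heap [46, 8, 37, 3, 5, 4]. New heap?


Append 49: [46, 8, 37, 3, 5, 4, 49]
Bubble up: swap idx 6(49) with idx 2(37); swap idx 2(49) with idx 0(46)
Result: [49, 8, 46, 3, 5, 4, 37]


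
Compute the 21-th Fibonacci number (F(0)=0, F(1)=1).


F(n)=F(n-1)+F(n-2)
...F(19)=4181, F(20)=6765, F(21)=10946


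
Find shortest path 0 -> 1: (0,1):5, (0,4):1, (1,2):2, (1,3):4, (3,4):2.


Dijkstra from 0:
Distances: {0: 0, 1: 5, 2: 7, 3: 3, 4: 1}
Shortest distance to 1 = 5, path = [0, 1]


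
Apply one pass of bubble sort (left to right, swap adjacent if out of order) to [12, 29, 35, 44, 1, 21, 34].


After one pass: [12, 29, 35, 1, 21, 34, 44]


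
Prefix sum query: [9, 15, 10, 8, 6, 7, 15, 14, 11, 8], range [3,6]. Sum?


Prefix sums: [0, 9, 24, 34, 42, 48, 55, 70, 84, 95, 103]
Sum[3..6] = prefix[7] - prefix[3] = 70 - 34 = 36


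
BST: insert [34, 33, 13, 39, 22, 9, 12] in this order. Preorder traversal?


Root = 34; build tree by BST insertion.
Preorder traversal: [34, 33, 13, 9, 12, 22, 39]


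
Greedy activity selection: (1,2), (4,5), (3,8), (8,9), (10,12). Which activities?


Greedy: pick earliest-ending, then skip overlaps.
Selected (4 activities): [(1, 2), (4, 5), (8, 9), (10, 12)]


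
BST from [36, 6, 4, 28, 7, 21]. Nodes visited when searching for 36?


BST root = 36
Search for 36: compare at each node
Path: [36]


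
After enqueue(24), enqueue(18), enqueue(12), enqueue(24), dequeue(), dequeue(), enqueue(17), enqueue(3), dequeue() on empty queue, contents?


enqueue(24) -> [24]
enqueue(18) -> [24, 18]
enqueue(12) -> [24, 18, 12]
enqueue(24) -> [24, 18, 12, 24]
dequeue() returns 24 -> [18, 12, 24]
dequeue() returns 18 -> [12, 24]
enqueue(17) -> [12, 24, 17]
enqueue(3) -> [12, 24, 17, 3]
dequeue() returns 12 -> [24, 17, 3]
Final queue (front to back): [24, 17, 3]


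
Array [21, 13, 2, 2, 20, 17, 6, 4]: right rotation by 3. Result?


Right rotate by 3: [17, 6, 4, 21, 13, 2, 2, 20]


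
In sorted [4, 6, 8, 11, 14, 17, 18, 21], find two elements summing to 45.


Two pointers: lo=0, hi=7
No pair sums to 45


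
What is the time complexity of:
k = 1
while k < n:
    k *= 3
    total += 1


Per nesting level: O(log n) = O(log n)
Complexity: O(log n)


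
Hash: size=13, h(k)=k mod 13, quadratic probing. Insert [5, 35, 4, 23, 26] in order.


Insertions: 5->slot 5; 35->slot 9; 4->slot 4; 23->slot 10; 26->slot 0
Table: [26, None, None, None, 4, 5, None, None, None, 35, 23, None, None]


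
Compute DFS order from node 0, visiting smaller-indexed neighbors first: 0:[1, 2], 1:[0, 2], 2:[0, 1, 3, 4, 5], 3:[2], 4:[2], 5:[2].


DFS stack-based: start with [0]
Visit order: [0, 1, 2, 3, 4, 5]


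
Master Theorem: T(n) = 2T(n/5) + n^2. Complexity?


a=2, b=5, c=2. log_5(2)=0.431 < c=2. Case 3: O(n^c) = O(n^2)
Complexity: O(n^2)


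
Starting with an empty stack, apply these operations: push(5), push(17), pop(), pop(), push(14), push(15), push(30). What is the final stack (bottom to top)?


push(5) -> [5]
push(17) -> [5, 17]
pop() returns 17 -> [5]
pop() returns 5 -> []
push(14) -> [14]
push(15) -> [14, 15]
push(30) -> [14, 15, 30]
Final stack (bottom to top): [14, 15, 30]


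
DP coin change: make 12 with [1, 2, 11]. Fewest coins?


dp[0]=0; dp[i]=1+min(dp[i-c] for c in coins)
...dp[7]=4, dp[8]=4, dp[9]=5, dp[10]=5, dp[11]=1, dp[12]=2
Minimum coins for 12 = 2


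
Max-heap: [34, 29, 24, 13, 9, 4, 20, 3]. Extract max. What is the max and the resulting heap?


Max = 34
Replace root with last, heapify down
Resulting heap: [29, 13, 24, 3, 9, 4, 20]


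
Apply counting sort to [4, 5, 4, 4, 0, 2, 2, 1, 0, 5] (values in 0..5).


Count array: [2, 1, 2, 0, 3, 2]
Reconstruct: [0, 0, 1, 2, 2, 4, 4, 4, 5, 5]


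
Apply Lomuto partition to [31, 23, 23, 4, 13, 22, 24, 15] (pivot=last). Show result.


Elements <= 15 go left of pivot.
Result: [4, 13, 15, 31, 23, 22, 24, 23], pivot at index 2


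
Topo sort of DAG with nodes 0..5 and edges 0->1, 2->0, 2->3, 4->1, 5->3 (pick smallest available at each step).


Kahn's algorithm, process smallest node first
Order: [2, 0, 4, 1, 5, 3]


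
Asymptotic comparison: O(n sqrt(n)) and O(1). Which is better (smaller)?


constant grows slower than n^1.5
O(1) is asymptotically smaller; O(n sqrt(n)) grows faster


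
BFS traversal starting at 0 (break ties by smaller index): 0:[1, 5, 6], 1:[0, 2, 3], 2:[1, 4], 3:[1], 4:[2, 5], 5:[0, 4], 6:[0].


BFS queue: start with [0]
Visit order: [0, 1, 5, 6, 2, 3, 4]


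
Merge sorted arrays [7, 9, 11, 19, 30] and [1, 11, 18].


Compare heads, take smaller each step.
Merged: [1, 7, 9, 11, 11, 18, 19, 30]


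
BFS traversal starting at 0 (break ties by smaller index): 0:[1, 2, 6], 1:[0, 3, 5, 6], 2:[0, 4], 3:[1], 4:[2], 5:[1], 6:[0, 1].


BFS queue: start with [0]
Visit order: [0, 1, 2, 6, 3, 5, 4]


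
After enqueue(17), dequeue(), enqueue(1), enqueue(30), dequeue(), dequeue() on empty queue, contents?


enqueue(17) -> [17]
dequeue() returns 17 -> []
enqueue(1) -> [1]
enqueue(30) -> [1, 30]
dequeue() returns 1 -> [30]
dequeue() returns 30 -> []
Final queue (front to back): []


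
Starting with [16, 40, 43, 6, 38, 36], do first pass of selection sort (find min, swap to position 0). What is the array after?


After one pass: [6, 40, 43, 16, 38, 36]


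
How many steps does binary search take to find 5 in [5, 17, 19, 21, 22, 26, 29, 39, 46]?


Search for 5:
[0,8] mid=4 arr[4]=22
[0,3] mid=1 arr[1]=17
[0,0] mid=0 arr[0]=5
Total: 3 comparisons


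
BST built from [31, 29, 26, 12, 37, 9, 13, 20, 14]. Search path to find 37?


BST root = 31
Search for 37: compare at each node
Path: [31, 37]


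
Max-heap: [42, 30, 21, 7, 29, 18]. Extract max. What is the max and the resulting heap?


Max = 42
Replace root with last, heapify down
Resulting heap: [30, 29, 21, 7, 18]


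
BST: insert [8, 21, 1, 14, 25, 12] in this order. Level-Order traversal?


Root = 8; build tree by BST insertion.
Level-Order traversal: [8, 1, 21, 14, 25, 12]


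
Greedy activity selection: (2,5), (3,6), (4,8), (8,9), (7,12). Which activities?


Greedy: pick earliest-ending, then skip overlaps.
Selected (2 activities): [(2, 5), (8, 9)]


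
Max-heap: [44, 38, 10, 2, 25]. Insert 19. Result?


Append 19: [44, 38, 10, 2, 25, 19]
Bubble up: swap idx 5(19) with idx 2(10)
Result: [44, 38, 19, 2, 25, 10]


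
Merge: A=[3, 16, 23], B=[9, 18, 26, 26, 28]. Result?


Compare heads, take smaller each step.
Merged: [3, 9, 16, 18, 23, 26, 26, 28]


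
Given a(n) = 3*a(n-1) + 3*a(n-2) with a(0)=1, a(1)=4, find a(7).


Build bottom-up:
...a(5)=819, a(6)=3105, a(7)=3*3105+3*819=11772


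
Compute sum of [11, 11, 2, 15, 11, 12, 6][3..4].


Prefix sums: [0, 11, 22, 24, 39, 50, 62, 68]
Sum[3..4] = prefix[5] - prefix[3] = 50 - 24 = 26


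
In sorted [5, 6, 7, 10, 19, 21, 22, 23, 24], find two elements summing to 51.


Two pointers: lo=0, hi=8
No pair sums to 51


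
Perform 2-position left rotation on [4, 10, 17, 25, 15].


Left rotate by 2: [17, 25, 15, 4, 10]


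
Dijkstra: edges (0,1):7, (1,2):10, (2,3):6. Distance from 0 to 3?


Dijkstra from 0:
Distances: {0: 0, 1: 7, 2: 17, 3: 23}
Shortest distance to 3 = 23, path = [0, 1, 2, 3]


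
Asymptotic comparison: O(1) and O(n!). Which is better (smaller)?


constant grows slower than factorial
O(1) is asymptotically smaller; O(n!) grows faster


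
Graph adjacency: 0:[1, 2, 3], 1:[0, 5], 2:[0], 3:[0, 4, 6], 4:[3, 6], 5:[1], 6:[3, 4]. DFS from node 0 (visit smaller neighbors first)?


DFS stack-based: start with [0]
Visit order: [0, 1, 5, 2, 3, 4, 6]


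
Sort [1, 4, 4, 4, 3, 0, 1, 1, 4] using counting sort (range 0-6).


Count array: [1, 3, 0, 1, 4, 0, 0]
Reconstruct: [0, 1, 1, 1, 3, 4, 4, 4, 4]


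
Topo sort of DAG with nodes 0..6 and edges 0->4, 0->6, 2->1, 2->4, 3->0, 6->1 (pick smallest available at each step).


Kahn's algorithm, process smallest node first
Order: [2, 3, 0, 4, 5, 6, 1]


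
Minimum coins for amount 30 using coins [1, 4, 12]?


dp[0]=0; dp[i]=1+min(dp[i-c] for c in coins)
...dp[25]=3, dp[26]=4, dp[27]=5, dp[28]=3, dp[29]=4, dp[30]=5
Minimum coins for 30 = 5


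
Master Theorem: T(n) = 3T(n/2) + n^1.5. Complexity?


a=3, b=2, c=1.5. log_2(3)=1.585 > c=1.5. Case 1: O(n^log_b(a)) = O(n^1.585)
Complexity: O(n^1.585)


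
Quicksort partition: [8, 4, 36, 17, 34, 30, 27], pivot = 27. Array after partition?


Elements <= 27 go left of pivot.
Result: [8, 4, 17, 27, 34, 30, 36], pivot at index 3


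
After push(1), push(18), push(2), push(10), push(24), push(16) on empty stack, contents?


push(1) -> [1]
push(18) -> [1, 18]
push(2) -> [1, 18, 2]
push(10) -> [1, 18, 2, 10]
push(24) -> [1, 18, 2, 10, 24]
push(16) -> [1, 18, 2, 10, 24, 16]
Final stack (bottom to top): [1, 18, 2, 10, 24, 16]


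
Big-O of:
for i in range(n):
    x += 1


Per nesting level: O(n) = O(n)
Complexity: O(n)


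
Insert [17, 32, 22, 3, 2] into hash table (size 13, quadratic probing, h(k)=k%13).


Insertions: 17->slot 4; 32->slot 6; 22->slot 9; 3->slot 3; 2->slot 2
Table: [None, None, 2, 3, 17, None, 32, None, None, 22, None, None, None]


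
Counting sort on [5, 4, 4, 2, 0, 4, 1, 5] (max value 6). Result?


Count array: [1, 1, 1, 0, 3, 2, 0]
Reconstruct: [0, 1, 2, 4, 4, 4, 5, 5]


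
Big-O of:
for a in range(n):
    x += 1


Per nesting level: O(n) = O(n)
Complexity: O(n)


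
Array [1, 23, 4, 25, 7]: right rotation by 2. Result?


Right rotate by 2: [25, 7, 1, 23, 4]


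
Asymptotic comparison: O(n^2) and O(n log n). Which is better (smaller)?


linearithmic grows slower than quadratic
O(n log n) is asymptotically smaller; O(n^2) grows faster


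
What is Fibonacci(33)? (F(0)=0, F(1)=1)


F(n)=F(n-1)+F(n-2)
...F(31)=1346269, F(32)=2178309, F(33)=3524578


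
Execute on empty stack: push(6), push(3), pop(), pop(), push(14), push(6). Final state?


push(6) -> [6]
push(3) -> [6, 3]
pop() returns 3 -> [6]
pop() returns 6 -> []
push(14) -> [14]
push(6) -> [14, 6]
Final stack (bottom to top): [14, 6]


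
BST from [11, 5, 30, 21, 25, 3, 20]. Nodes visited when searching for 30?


BST root = 11
Search for 30: compare at each node
Path: [11, 30]


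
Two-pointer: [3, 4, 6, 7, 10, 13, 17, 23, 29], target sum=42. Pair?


Two pointers: lo=0, hi=8
Found pair: (13, 29) summing to 42


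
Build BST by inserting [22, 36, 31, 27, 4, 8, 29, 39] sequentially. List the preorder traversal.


Root = 22; build tree by BST insertion.
Preorder traversal: [22, 4, 8, 36, 31, 27, 29, 39]


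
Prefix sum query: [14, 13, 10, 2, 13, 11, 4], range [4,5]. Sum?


Prefix sums: [0, 14, 27, 37, 39, 52, 63, 67]
Sum[4..5] = prefix[6] - prefix[4] = 63 - 39 = 24


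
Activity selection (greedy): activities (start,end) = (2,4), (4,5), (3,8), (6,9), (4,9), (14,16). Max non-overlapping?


Greedy: pick earliest-ending, then skip overlaps.
Selected (4 activities): [(2, 4), (4, 5), (6, 9), (14, 16)]


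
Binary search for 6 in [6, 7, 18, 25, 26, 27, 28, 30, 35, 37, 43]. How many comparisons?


Search for 6:
[0,10] mid=5 arr[5]=27
[0,4] mid=2 arr[2]=18
[0,1] mid=0 arr[0]=6
Total: 3 comparisons


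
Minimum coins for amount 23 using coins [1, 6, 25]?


dp[0]=0; dp[i]=1+min(dp[i-c] for c in coins)
...dp[18]=3, dp[19]=4, dp[20]=5, dp[21]=6, dp[22]=7, dp[23]=8
Minimum coins for 23 = 8


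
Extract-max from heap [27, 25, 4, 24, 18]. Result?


Max = 27
Replace root with last, heapify down
Resulting heap: [25, 24, 4, 18]


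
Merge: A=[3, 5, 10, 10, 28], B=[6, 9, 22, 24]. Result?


Compare heads, take smaller each step.
Merged: [3, 5, 6, 9, 10, 10, 22, 24, 28]


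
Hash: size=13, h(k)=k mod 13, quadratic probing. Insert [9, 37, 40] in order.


Insertions: 9->slot 9; 37->slot 11; 40->slot 1
Table: [None, 40, None, None, None, None, None, None, None, 9, None, 37, None]


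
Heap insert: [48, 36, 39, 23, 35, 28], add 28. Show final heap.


Append 28: [48, 36, 39, 23, 35, 28, 28]
Bubble up: no swaps needed
Result: [48, 36, 39, 23, 35, 28, 28]


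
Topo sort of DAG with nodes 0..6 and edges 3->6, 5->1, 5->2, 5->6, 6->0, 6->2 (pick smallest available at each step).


Kahn's algorithm, process smallest node first
Order: [3, 4, 5, 1, 6, 0, 2]


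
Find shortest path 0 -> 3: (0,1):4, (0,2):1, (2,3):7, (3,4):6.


Dijkstra from 0:
Distances: {0: 0, 1: 4, 2: 1, 3: 8, 4: 14}
Shortest distance to 3 = 8, path = [0, 2, 3]


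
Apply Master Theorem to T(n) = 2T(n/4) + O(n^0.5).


a=2, b=4, c=0.5. log_4(2)=0.5 = c=0.5. Case 2: O(n^c log n) = O(sqrt(n) log n)
Complexity: O(sqrt(n) log n)


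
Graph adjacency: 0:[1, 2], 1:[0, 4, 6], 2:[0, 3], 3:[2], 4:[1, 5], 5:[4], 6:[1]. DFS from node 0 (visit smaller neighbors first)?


DFS stack-based: start with [0]
Visit order: [0, 1, 4, 5, 6, 2, 3]


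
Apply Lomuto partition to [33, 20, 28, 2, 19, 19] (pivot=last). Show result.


Elements <= 19 go left of pivot.
Result: [2, 19, 19, 33, 20, 28], pivot at index 2


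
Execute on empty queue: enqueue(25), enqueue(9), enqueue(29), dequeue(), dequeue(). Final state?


enqueue(25) -> [25]
enqueue(9) -> [25, 9]
enqueue(29) -> [25, 9, 29]
dequeue() returns 25 -> [9, 29]
dequeue() returns 9 -> [29]
Final queue (front to back): [29]


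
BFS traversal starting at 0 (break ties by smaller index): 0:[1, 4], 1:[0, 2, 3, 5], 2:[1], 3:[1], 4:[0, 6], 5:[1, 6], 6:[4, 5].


BFS queue: start with [0]
Visit order: [0, 1, 4, 2, 3, 5, 6]


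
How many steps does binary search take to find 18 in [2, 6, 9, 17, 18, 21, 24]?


Search for 18:
[0,6] mid=3 arr[3]=17
[4,6] mid=5 arr[5]=21
[4,4] mid=4 arr[4]=18
Total: 3 comparisons


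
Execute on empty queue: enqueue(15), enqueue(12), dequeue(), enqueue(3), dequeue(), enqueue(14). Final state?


enqueue(15) -> [15]
enqueue(12) -> [15, 12]
dequeue() returns 15 -> [12]
enqueue(3) -> [12, 3]
dequeue() returns 12 -> [3]
enqueue(14) -> [3, 14]
Final queue (front to back): [3, 14]


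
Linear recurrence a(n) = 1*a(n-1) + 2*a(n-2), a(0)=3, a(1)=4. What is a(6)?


Build bottom-up:
...a(4)=38, a(5)=74, a(6)=1*74+2*38=150


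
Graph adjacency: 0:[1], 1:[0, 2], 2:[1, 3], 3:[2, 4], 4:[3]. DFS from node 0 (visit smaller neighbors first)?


DFS stack-based: start with [0]
Visit order: [0, 1, 2, 3, 4]


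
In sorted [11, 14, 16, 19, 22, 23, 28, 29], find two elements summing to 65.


Two pointers: lo=0, hi=7
No pair sums to 65


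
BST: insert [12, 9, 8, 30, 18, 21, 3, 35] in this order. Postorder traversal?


Root = 12; build tree by BST insertion.
Postorder traversal: [3, 8, 9, 21, 18, 35, 30, 12]


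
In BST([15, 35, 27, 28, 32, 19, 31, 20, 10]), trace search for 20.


BST root = 15
Search for 20: compare at each node
Path: [15, 35, 27, 19, 20]


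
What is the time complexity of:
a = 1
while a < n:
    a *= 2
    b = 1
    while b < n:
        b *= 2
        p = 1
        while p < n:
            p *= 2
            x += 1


Per nesting level: O(log n) * O(log n) * O(log n) = O((log n)^3)
Complexity: O((log n)^3)


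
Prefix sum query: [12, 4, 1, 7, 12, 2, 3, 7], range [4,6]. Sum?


Prefix sums: [0, 12, 16, 17, 24, 36, 38, 41, 48]
Sum[4..6] = prefix[7] - prefix[4] = 41 - 24 = 17


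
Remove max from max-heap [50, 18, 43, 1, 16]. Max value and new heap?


Max = 50
Replace root with last, heapify down
Resulting heap: [43, 18, 16, 1]


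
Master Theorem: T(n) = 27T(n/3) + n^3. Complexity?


a=27, b=3, c=3. log_3(27)=3 = c=3. Case 2: O(n^c log n) = O(n^3 log n)
Complexity: O(n^3 log n)


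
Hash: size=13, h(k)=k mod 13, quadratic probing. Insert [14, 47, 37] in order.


Insertions: 14->slot 1; 47->slot 8; 37->slot 11
Table: [None, 14, None, None, None, None, None, None, 47, None, None, 37, None]


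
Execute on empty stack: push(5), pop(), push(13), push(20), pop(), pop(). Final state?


push(5) -> [5]
pop() returns 5 -> []
push(13) -> [13]
push(20) -> [13, 20]
pop() returns 20 -> [13]
pop() returns 13 -> []
Final stack (bottom to top): []


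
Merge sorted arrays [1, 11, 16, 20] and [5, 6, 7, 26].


Compare heads, take smaller each step.
Merged: [1, 5, 6, 7, 11, 16, 20, 26]


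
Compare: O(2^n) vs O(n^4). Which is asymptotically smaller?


quartic grows slower than exponential
O(n^4) is asymptotically smaller; O(2^n) grows faster


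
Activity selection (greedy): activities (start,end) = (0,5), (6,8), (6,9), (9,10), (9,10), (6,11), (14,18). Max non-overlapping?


Greedy: pick earliest-ending, then skip overlaps.
Selected (4 activities): [(0, 5), (6, 8), (9, 10), (14, 18)]


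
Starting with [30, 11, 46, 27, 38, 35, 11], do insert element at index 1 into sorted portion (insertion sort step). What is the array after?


After one pass: [11, 30, 46, 27, 38, 35, 11]


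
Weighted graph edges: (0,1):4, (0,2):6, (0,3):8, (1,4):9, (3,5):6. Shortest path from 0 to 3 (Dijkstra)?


Dijkstra from 0:
Distances: {0: 0, 1: 4, 2: 6, 3: 8, 4: 13, 5: 14}
Shortest distance to 3 = 8, path = [0, 3]


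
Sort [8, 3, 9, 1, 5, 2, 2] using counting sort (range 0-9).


Count array: [0, 1, 2, 1, 0, 1, 0, 0, 1, 1]
Reconstruct: [1, 2, 2, 3, 5, 8, 9]


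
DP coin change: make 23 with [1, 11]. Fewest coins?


dp[0]=0; dp[i]=1+min(dp[i-c] for c in coins)
...dp[18]=8, dp[19]=9, dp[20]=10, dp[21]=11, dp[22]=2, dp[23]=3
Minimum coins for 23 = 3


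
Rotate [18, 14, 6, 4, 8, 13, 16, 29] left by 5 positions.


Left rotate by 5: [13, 16, 29, 18, 14, 6, 4, 8]


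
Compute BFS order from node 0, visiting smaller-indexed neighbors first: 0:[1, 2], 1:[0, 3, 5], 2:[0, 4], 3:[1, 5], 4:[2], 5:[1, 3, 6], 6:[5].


BFS queue: start with [0]
Visit order: [0, 1, 2, 3, 5, 4, 6]


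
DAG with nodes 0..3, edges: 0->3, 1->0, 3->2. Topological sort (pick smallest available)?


Kahn's algorithm, process smallest node first
Order: [1, 0, 3, 2]


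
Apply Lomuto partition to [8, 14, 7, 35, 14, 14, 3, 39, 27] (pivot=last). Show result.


Elements <= 27 go left of pivot.
Result: [8, 14, 7, 14, 14, 3, 27, 39, 35], pivot at index 6


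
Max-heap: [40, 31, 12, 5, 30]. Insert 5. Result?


Append 5: [40, 31, 12, 5, 30, 5]
Bubble up: no swaps needed
Result: [40, 31, 12, 5, 30, 5]


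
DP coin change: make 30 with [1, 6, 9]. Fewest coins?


dp[0]=0; dp[i]=1+min(dp[i-c] for c in coins)
...dp[25]=4, dp[26]=5, dp[27]=3, dp[28]=4, dp[29]=5, dp[30]=4
Minimum coins for 30 = 4


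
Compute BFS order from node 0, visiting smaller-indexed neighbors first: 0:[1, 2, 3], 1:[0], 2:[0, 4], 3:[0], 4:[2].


BFS queue: start with [0]
Visit order: [0, 1, 2, 3, 4]


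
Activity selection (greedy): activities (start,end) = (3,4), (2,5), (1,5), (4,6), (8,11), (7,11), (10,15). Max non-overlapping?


Greedy: pick earliest-ending, then skip overlaps.
Selected (3 activities): [(3, 4), (4, 6), (8, 11)]


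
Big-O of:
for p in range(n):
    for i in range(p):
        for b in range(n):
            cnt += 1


Per nesting level: O(n) * O(n) [triangular over p] * O(n) = O(n^3)
Complexity: O(n^3)


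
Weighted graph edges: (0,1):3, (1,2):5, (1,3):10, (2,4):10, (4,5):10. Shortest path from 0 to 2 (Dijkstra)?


Dijkstra from 0:
Distances: {0: 0, 1: 3, 2: 8, 3: 13, 4: 18, 5: 28}
Shortest distance to 2 = 8, path = [0, 1, 2]


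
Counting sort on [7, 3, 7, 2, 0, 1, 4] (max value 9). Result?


Count array: [1, 1, 1, 1, 1, 0, 0, 2, 0, 0]
Reconstruct: [0, 1, 2, 3, 4, 7, 7]


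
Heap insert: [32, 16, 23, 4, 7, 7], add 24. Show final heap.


Append 24: [32, 16, 23, 4, 7, 7, 24]
Bubble up: swap idx 6(24) with idx 2(23)
Result: [32, 16, 24, 4, 7, 7, 23]


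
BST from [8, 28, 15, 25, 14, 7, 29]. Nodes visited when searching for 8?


BST root = 8
Search for 8: compare at each node
Path: [8]


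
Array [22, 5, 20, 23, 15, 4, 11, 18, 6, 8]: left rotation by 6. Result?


Left rotate by 6: [11, 18, 6, 8, 22, 5, 20, 23, 15, 4]


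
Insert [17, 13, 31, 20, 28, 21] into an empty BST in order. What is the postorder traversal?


Root = 17; build tree by BST insertion.
Postorder traversal: [13, 21, 28, 20, 31, 17]


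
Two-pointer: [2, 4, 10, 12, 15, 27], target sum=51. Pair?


Two pointers: lo=0, hi=5
No pair sums to 51


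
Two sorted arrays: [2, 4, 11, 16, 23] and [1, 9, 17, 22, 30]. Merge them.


Compare heads, take smaller each step.
Merged: [1, 2, 4, 9, 11, 16, 17, 22, 23, 30]


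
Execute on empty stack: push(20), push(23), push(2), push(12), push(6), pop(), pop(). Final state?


push(20) -> [20]
push(23) -> [20, 23]
push(2) -> [20, 23, 2]
push(12) -> [20, 23, 2, 12]
push(6) -> [20, 23, 2, 12, 6]
pop() returns 6 -> [20, 23, 2, 12]
pop() returns 12 -> [20, 23, 2]
Final stack (bottom to top): [20, 23, 2]


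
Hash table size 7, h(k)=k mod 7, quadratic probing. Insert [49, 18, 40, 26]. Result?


Insertions: 49->slot 0; 18->slot 4; 40->slot 5; 26->slot 6
Table: [49, None, None, None, 18, 40, 26]


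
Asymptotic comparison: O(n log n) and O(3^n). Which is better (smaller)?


linearithmic grows slower than exponential (base 3)
O(n log n) is asymptotically smaller; O(3^n) grows faster


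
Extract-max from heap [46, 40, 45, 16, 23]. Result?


Max = 46
Replace root with last, heapify down
Resulting heap: [45, 40, 23, 16]


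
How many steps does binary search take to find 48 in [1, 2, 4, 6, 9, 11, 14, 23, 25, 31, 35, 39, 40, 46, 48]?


Search for 48:
[0,14] mid=7 arr[7]=23
[8,14] mid=11 arr[11]=39
[12,14] mid=13 arr[13]=46
[14,14] mid=14 arr[14]=48
Total: 4 comparisons


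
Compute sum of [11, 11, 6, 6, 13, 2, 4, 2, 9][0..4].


Prefix sums: [0, 11, 22, 28, 34, 47, 49, 53, 55, 64]
Sum[0..4] = prefix[5] - prefix[0] = 47 - 0 = 47


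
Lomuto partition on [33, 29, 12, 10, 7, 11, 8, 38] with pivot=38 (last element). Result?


Elements <= 38 go left of pivot.
Result: [33, 29, 12, 10, 7, 11, 8, 38], pivot at index 7


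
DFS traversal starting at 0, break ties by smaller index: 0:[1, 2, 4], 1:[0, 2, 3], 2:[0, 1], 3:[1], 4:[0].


DFS stack-based: start with [0]
Visit order: [0, 1, 2, 3, 4]


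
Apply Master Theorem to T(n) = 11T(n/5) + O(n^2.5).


a=11, b=5, c=2.5. log_5(11)=1.490 < c=2.5. Case 3: O(n^c) = O(n^2.500)
Complexity: O(n^2.500)


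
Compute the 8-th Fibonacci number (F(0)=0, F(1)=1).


F(n)=F(n-1)+F(n-2)
...F(6)=8, F(7)=13, F(8)=21


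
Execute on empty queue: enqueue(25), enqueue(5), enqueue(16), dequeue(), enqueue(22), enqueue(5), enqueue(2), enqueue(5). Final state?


enqueue(25) -> [25]
enqueue(5) -> [25, 5]
enqueue(16) -> [25, 5, 16]
dequeue() returns 25 -> [5, 16]
enqueue(22) -> [5, 16, 22]
enqueue(5) -> [5, 16, 22, 5]
enqueue(2) -> [5, 16, 22, 5, 2]
enqueue(5) -> [5, 16, 22, 5, 2, 5]
Final queue (front to back): [5, 16, 22, 5, 2, 5]


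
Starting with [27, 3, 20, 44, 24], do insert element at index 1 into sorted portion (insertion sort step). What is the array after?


After one pass: [3, 27, 20, 44, 24]


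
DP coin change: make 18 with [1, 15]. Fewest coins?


dp[0]=0; dp[i]=1+min(dp[i-c] for c in coins)
...dp[13]=13, dp[14]=14, dp[15]=1, dp[16]=2, dp[17]=3, dp[18]=4
Minimum coins for 18 = 4


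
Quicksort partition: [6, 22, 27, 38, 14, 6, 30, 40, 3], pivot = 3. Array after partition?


Elements <= 3 go left of pivot.
Result: [3, 22, 27, 38, 14, 6, 30, 40, 6], pivot at index 0


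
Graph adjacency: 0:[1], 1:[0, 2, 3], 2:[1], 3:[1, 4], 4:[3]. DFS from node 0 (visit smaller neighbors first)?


DFS stack-based: start with [0]
Visit order: [0, 1, 2, 3, 4]


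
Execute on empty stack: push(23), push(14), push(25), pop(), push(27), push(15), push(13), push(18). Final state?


push(23) -> [23]
push(14) -> [23, 14]
push(25) -> [23, 14, 25]
pop() returns 25 -> [23, 14]
push(27) -> [23, 14, 27]
push(15) -> [23, 14, 27, 15]
push(13) -> [23, 14, 27, 15, 13]
push(18) -> [23, 14, 27, 15, 13, 18]
Final stack (bottom to top): [23, 14, 27, 15, 13, 18]


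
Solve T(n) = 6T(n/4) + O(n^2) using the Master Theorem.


a=6, b=4, c=2. log_4(6)=1.292 < c=2. Case 3: O(n^c) = O(n^2)
Complexity: O(n^2)


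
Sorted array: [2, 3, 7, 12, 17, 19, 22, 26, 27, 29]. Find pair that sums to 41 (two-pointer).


Two pointers: lo=0, hi=9
Found pair: (12, 29) summing to 41


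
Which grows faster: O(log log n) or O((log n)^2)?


double-logarithmic grows slower than polylogarithmic
O(log log n) is asymptotically smaller; O((log n)^2) grows faster


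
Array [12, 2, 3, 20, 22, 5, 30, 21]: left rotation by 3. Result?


Left rotate by 3: [20, 22, 5, 30, 21, 12, 2, 3]


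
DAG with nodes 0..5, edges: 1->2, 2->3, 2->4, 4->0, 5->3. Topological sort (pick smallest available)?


Kahn's algorithm, process smallest node first
Order: [1, 2, 4, 0, 5, 3]


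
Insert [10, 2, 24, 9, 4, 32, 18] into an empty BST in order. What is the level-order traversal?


Root = 10; build tree by BST insertion.
Level-Order traversal: [10, 2, 24, 9, 18, 32, 4]


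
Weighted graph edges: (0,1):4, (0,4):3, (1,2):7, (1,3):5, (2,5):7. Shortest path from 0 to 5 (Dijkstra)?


Dijkstra from 0:
Distances: {0: 0, 1: 4, 2: 11, 3: 9, 4: 3, 5: 18}
Shortest distance to 5 = 18, path = [0, 1, 2, 5]


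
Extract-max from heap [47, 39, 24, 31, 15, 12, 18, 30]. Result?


Max = 47
Replace root with last, heapify down
Resulting heap: [39, 31, 24, 30, 15, 12, 18]


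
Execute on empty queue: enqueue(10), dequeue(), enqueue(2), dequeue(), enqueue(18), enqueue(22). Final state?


enqueue(10) -> [10]
dequeue() returns 10 -> []
enqueue(2) -> [2]
dequeue() returns 2 -> []
enqueue(18) -> [18]
enqueue(22) -> [18, 22]
Final queue (front to back): [18, 22]


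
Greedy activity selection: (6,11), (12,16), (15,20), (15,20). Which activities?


Greedy: pick earliest-ending, then skip overlaps.
Selected (2 activities): [(6, 11), (12, 16)]


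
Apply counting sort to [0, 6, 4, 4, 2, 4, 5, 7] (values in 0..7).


Count array: [1, 0, 1, 0, 3, 1, 1, 1]
Reconstruct: [0, 2, 4, 4, 4, 5, 6, 7]


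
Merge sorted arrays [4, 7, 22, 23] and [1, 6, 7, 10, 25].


Compare heads, take smaller each step.
Merged: [1, 4, 6, 7, 7, 10, 22, 23, 25]


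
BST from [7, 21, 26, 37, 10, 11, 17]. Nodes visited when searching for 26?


BST root = 7
Search for 26: compare at each node
Path: [7, 21, 26]


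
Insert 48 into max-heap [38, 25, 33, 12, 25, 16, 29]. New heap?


Append 48: [38, 25, 33, 12, 25, 16, 29, 48]
Bubble up: swap idx 7(48) with idx 3(12); swap idx 3(48) with idx 1(25); swap idx 1(48) with idx 0(38)
Result: [48, 38, 33, 25, 25, 16, 29, 12]


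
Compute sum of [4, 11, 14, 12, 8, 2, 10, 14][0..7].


Prefix sums: [0, 4, 15, 29, 41, 49, 51, 61, 75]
Sum[0..7] = prefix[8] - prefix[0] = 75 - 0 = 75


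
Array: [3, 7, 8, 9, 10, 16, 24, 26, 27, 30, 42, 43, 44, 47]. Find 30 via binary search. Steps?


Search for 30:
[0,13] mid=6 arr[6]=24
[7,13] mid=10 arr[10]=42
[7,9] mid=8 arr[8]=27
[9,9] mid=9 arr[9]=30
Total: 4 comparisons


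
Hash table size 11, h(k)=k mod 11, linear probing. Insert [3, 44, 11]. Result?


Insertions: 3->slot 3; 44->slot 0; 11->slot 1
Table: [44, 11, None, 3, None, None, None, None, None, None, None]


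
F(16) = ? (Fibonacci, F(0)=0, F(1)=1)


F(n)=F(n-1)+F(n-2)
...F(14)=377, F(15)=610, F(16)=987


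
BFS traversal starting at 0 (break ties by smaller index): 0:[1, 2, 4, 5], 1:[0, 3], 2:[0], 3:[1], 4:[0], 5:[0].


BFS queue: start with [0]
Visit order: [0, 1, 2, 4, 5, 3]


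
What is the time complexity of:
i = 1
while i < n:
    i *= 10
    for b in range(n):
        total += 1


Per nesting level: O(log n) * O(n) = O(n log n)
Complexity: O(n log n)


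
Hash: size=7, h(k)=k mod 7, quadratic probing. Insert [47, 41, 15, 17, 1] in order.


Insertions: 47->slot 5; 41->slot 6; 15->slot 1; 17->slot 3; 1->slot 2
Table: [None, 15, 1, 17, None, 47, 41]


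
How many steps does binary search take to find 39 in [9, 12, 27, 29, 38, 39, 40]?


Search for 39:
[0,6] mid=3 arr[3]=29
[4,6] mid=5 arr[5]=39
Total: 2 comparisons


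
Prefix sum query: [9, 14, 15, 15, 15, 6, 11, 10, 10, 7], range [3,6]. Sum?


Prefix sums: [0, 9, 23, 38, 53, 68, 74, 85, 95, 105, 112]
Sum[3..6] = prefix[7] - prefix[3] = 85 - 38 = 47


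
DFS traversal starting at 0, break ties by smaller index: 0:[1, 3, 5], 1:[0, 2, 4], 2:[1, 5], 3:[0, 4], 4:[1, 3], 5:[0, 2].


DFS stack-based: start with [0]
Visit order: [0, 1, 2, 5, 4, 3]


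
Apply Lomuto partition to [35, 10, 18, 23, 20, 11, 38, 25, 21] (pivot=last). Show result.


Elements <= 21 go left of pivot.
Result: [10, 18, 20, 11, 21, 23, 38, 25, 35], pivot at index 4


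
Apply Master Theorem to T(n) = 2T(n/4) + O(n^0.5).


a=2, b=4, c=0.5. log_4(2)=0.5 = c=0.5. Case 2: O(n^c log n) = O(sqrt(n) log n)
Complexity: O(sqrt(n) log n)


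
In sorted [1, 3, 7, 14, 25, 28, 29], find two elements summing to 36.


Two pointers: lo=0, hi=6
Found pair: (7, 29) summing to 36


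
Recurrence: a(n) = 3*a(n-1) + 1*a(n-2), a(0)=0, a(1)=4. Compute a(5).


Build bottom-up:
...a(3)=40, a(4)=132, a(5)=3*132+1*40=436


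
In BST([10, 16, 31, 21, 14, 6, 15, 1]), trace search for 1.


BST root = 10
Search for 1: compare at each node
Path: [10, 6, 1]


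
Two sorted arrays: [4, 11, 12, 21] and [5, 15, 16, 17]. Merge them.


Compare heads, take smaller each step.
Merged: [4, 5, 11, 12, 15, 16, 17, 21]


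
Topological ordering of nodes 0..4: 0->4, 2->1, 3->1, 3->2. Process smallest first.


Kahn's algorithm, process smallest node first
Order: [0, 3, 2, 1, 4]


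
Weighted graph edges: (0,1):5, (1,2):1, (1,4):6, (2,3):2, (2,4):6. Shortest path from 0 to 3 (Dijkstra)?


Dijkstra from 0:
Distances: {0: 0, 1: 5, 2: 6, 3: 8, 4: 11}
Shortest distance to 3 = 8, path = [0, 1, 2, 3]


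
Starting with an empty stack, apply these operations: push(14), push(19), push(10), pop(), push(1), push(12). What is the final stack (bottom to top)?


push(14) -> [14]
push(19) -> [14, 19]
push(10) -> [14, 19, 10]
pop() returns 10 -> [14, 19]
push(1) -> [14, 19, 1]
push(12) -> [14, 19, 1, 12]
Final stack (bottom to top): [14, 19, 1, 12]
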